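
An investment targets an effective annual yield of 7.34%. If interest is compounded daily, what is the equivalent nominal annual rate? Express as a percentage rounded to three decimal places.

(1 + r/365)^365 − 1 = 0.0734, so 1 + r/365 = 1.0734^(1/365).
r/365 = 0.000194, so r = 0.070838 = 7.084%.

7.084%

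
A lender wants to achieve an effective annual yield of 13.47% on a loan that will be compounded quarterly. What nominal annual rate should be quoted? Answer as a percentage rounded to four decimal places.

12.8386%

(1 + r/4)^4 − 1 = 0.1347, so 1 + r/4 = 1.1347^(1/4).
r/4 = 0.032096, so r = 0.128386 = 12.8386%.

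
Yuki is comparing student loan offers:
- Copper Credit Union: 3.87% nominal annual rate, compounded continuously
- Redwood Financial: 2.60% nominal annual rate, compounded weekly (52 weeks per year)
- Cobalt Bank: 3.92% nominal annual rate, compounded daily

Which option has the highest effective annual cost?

Copper Credit Union: e^0.0387 − 1 = 3.946%
Redwood Financial: (1 + 0.0260/52)^52 − 1 = 2.633%
Cobalt Bank: (1 + 0.0392/365)^365 − 1 = 3.998%
The highest effective annual rate is Cobalt Bank at 3.998%.

Cobalt Bank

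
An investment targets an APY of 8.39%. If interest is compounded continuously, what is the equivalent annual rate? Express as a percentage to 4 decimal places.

Continuous: nominal r satisfies e^r − 1 = 0.0839.
r = ln(1 + 0.0839) = ln(1.0839) = 0.080566 = 8.0566%.

8.0566%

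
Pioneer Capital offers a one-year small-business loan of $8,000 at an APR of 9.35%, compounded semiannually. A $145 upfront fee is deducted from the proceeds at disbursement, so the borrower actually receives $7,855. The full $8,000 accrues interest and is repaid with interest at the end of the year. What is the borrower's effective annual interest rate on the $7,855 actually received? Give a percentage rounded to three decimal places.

11.591%

Amount owed after one year: 8,000 × (1 + 0.0935/2)^2 = 8,000 × 1.095686 = $8,765.48.
Effective rate on net proceeds: 8,765.48 / 7,855 − 1 = 0.115911 = 11.591%.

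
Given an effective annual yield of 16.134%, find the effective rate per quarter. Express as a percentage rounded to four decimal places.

The per-quarter rate i satisfies (1 + i)^4 = 1 + 0.16134.
i = 1.16134^(1/4) − 1 = 0.0381016 = 3.8102%.

3.8102%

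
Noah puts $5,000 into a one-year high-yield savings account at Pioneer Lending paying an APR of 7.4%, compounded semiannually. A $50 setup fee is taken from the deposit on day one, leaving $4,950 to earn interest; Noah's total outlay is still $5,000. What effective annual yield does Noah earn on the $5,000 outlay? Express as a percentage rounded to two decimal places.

6.46%

Value after one year: 4,950 × (1 + 0.074/2)^2 = 4,950 × 1.075369 = $5,323.08.
Effective yield on the $5,000 outlay: 5,323.08 / 5,000 − 1 = 0.064615 = 6.46%.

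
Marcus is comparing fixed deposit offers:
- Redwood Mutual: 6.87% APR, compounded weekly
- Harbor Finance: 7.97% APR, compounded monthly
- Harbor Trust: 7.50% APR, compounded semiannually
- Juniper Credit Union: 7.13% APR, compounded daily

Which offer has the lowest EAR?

Redwood Mutual

Redwood Mutual: (1 + 0.0687/52)^52 − 1 = 7.107%
Harbor Finance: (1 + 0.0797/12)^12 − 1 = 8.268%
Harbor Trust: (1 + 0.0750/2)^2 − 1 = 7.641%
Juniper Credit Union: (1 + 0.0713/365)^365 − 1 = 7.390%
The lowest effective annual rate is Redwood Mutual at 7.107%.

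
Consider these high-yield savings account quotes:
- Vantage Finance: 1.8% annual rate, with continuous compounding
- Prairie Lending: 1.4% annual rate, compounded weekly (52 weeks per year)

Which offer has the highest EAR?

Vantage Finance: e^0.018 − 1 = 1.816%
Prairie Lending: (1 + 0.014/52)^52 − 1 = 1.410%
The highest effective annual rate is Vantage Finance at 1.816%.

Vantage Finance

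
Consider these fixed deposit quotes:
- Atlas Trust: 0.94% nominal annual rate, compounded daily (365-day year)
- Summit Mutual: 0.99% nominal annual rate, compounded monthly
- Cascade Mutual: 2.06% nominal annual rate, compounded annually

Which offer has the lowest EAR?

Atlas Trust

Atlas Trust: (1 + 0.0094/365)^365 − 1 = 0.944%
Summit Mutual: (1 + 0.0099/12)^12 − 1 = 0.995%
Cascade Mutual: compounded annually, EAR = 2.060%
The lowest effective annual rate is Atlas Trust at 0.944%.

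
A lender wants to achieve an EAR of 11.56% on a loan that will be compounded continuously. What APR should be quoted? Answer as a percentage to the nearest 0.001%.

Continuous: nominal r satisfies e^r − 1 = 0.1156.
r = ln(1 + 0.1156) = ln(1.1156) = 0.109392 = 10.939%.

10.939%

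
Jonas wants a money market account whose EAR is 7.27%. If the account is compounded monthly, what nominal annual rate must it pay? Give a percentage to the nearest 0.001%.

7.038%

(1 + r/12)^12 − 1 = 0.0727, so 1 + r/12 = 1.0727^(1/12).
r/12 = 0.005865, so r = 0.070384 = 7.038%.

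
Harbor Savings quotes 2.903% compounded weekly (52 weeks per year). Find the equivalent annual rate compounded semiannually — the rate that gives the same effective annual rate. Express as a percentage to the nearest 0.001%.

EAR = (1 + 0.02903/52)^52 − 1 = 0.029447.
Solve (1 + r/2)^2 = 1.029447: r/2 = 1.029447^(1/2) − 1 = 0.014617, so r = 0.029233 = 2.923%.

2.923%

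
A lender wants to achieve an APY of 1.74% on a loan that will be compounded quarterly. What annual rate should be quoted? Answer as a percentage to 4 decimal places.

1.7288%

(1 + r/4)^4 − 1 = 0.0174, so 1 + r/4 = 1.0174^(1/4).
r/4 = 0.004322, so r = 0.017288 = 1.7288%.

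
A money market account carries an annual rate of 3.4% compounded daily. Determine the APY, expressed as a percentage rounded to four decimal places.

3.4583%

EAR = (1 + 0.034/365)^365 − 1.
= 1.034583 − 1 = 3.4583%.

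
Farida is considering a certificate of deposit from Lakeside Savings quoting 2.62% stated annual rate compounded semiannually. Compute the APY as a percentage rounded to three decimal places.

EAR = (1 + 0.0262/2)^2 − 1.
= 1.026372 − 1 = 2.637%.

2.637%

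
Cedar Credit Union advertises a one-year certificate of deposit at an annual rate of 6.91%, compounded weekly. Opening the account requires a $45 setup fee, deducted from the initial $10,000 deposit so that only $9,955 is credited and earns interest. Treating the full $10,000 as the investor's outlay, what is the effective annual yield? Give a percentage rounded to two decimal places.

Value after one year: 9,955 × (1 + 0.0691/52)^52 = 9,955 × 1.071494 = $10,666.72.
Effective yield on the $10,000 outlay: 10,666.72 / 10,000 − 1 = 0.066672 = 6.67%.

6.67%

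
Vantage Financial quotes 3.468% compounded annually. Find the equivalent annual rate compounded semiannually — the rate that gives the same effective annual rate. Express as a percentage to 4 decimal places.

Compounded annually, EAR = nominal = 0.034680.
Solve (1 + r/2)^2 = 1.034680: r/2 = 1.034680^(1/2) − 1 = 0.017192, so r = 0.034384 = 3.4384%.

3.4384%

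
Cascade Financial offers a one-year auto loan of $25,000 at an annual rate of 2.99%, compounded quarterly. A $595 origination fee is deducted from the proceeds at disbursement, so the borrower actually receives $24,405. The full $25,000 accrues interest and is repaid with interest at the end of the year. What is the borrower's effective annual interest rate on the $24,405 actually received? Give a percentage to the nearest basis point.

Amount owed after one year: 25,000 × (1 + 0.0299/4)^4 = 25,000 × 1.030237 = $25,755.92.
Effective rate on net proceeds: 25,755.92 / 24,405 − 1 = 0.055354 = 5.54%.

5.54%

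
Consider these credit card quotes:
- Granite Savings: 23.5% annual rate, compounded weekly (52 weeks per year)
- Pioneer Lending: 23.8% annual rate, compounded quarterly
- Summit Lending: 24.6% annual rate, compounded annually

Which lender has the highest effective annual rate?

Granite Savings

Granite Savings: (1 + 0.235/52)^52 − 1 = 26.424%
Pioneer Lending: (1 + 0.238/4)^4 − 1 = 26.010%
Summit Lending: compounded annually, EAR = 24.600%
The highest effective annual rate is Granite Savings at 26.424%.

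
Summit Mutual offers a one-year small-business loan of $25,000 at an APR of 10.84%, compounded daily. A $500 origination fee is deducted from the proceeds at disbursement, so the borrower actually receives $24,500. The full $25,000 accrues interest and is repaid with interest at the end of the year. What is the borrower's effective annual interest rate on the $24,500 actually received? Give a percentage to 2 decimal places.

13.72%

Amount owed after one year: 25,000 × (1 + 0.1084/365)^365 = 25,000 × 1.114476 = $27,861.89.
Effective rate on net proceeds: 27,861.89 / 24,500 − 1 = 0.137220 = 13.72%.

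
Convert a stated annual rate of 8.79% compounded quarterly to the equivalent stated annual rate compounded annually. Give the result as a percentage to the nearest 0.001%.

9.084%

EAR = (1 + 0.0879/4)^4 − 1 = 0.090840.
Compounded annually, the equivalent nominal rate is the EAR itself: 9.084%.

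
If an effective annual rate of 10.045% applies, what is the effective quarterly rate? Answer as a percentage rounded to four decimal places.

2.4218%

The per-quarter rate i satisfies (1 + i)^4 = 1 + 0.10045.
i = 1.10045^(1/4) − 1 = 0.0242184 = 2.4218%.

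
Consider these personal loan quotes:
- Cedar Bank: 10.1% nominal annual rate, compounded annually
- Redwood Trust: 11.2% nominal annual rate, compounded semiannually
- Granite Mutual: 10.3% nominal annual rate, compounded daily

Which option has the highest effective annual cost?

Cedar Bank: compounded annually, EAR = 10.100%
Redwood Trust: (1 + 0.112/2)^2 − 1 = 11.514%
Granite Mutual: (1 + 0.103/365)^365 − 1 = 10.848%
The highest effective annual rate is Redwood Trust at 11.514%.

Redwood Trust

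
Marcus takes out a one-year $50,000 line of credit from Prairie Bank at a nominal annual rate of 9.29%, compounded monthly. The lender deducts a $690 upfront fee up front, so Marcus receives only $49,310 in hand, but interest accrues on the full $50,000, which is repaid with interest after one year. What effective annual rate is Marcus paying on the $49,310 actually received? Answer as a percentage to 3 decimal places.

11.231%

Amount owed after one year: 50,000 × (1 + 0.0929/12)^12 = 50,000 × 1.096959 = $54,847.97.
Effective rate on net proceeds: 54,847.97 / 49,310 − 1 = 0.112309 = 11.231%.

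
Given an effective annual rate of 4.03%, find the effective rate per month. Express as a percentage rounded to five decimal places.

0.32979%

The per-month rate i satisfies (1 + i)^12 = 1 + 0.0403.
i = 1.0403^(1/12) − 1 = 0.0032979 = 0.32979%.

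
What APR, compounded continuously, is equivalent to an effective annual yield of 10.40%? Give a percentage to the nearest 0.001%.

9.894%

Continuous: nominal r satisfies e^r − 1 = 0.1040.
r = ln(1 + 0.1040) = ln(1.1040) = 0.098940 = 9.894%.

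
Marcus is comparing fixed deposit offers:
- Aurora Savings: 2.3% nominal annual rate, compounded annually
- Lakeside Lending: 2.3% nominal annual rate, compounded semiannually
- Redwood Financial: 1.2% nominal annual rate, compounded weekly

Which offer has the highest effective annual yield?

Lakeside Lending

Aurora Savings: compounded annually, EAR = 2.300%
Lakeside Lending: (1 + 0.023/2)^2 − 1 = 2.313%
Redwood Financial: (1 + 0.012/52)^52 − 1 = 1.207%
The highest effective annual rate is Lakeside Lending at 2.313%.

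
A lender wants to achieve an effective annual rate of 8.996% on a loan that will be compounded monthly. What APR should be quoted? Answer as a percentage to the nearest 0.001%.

(1 + r/12)^12 − 1 = 0.08996, so 1 + r/12 = 1.08996^(1/12).
r/12 = 0.007204, so r = 0.086451 = 8.645%.

8.645%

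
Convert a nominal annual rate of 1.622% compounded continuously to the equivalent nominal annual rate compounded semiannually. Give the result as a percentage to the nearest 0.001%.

1.629%

EAR under continuous compounding: e^0.01622 − 1 = 0.016352.
Solve (1 + r/2)^2 = 1.016352: r/2 = 1.016352^(1/2) − 1 = 0.008143, so r = 0.016286 = 1.629%.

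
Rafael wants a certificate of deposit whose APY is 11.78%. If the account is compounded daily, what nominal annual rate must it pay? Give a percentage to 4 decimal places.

11.1379%

(1 + r/365)^365 − 1 = 0.1178, so 1 + r/365 = 1.1178^(1/365).
r/365 = 0.000305, so r = 0.111379 = 11.1379%.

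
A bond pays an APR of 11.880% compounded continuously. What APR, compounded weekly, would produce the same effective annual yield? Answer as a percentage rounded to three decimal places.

11.894%

EAR under continuous compounding: e^0.11880 − 1 = 0.126145.
Solve (1 + r/52)^52 = 1.126145: r/52 = 1.126145^(1/52) − 1 = 0.002287, so r = 0.118936 = 11.894%.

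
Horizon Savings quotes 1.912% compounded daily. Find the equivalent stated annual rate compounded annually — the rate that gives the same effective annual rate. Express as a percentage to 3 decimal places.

EAR = (1 + 0.01912/365)^365 − 1 = 0.019303.
Compounded annually, the equivalent nominal rate is the EAR itself: 1.930%.

1.930%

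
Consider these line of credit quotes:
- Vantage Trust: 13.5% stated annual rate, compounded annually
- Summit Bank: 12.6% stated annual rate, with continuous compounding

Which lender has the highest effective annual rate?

Vantage Trust: compounded annually, EAR = 13.500%
Summit Bank: e^0.126 − 1 = 13.428%
The highest effective annual rate is Vantage Trust at 13.500%.

Vantage Trust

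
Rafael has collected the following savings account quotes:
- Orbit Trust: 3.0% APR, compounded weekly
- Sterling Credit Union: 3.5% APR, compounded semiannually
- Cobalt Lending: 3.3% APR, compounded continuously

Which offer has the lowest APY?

Orbit Trust: (1 + 0.030/52)^52 − 1 = 3.045%
Sterling Credit Union: (1 + 0.035/2)^2 − 1 = 3.531%
Cobalt Lending: e^0.033 − 1 = 3.355%
The lowest effective annual rate is Orbit Trust at 3.045%.

Orbit Trust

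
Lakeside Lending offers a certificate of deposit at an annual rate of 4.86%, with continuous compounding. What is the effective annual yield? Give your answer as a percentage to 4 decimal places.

With continuous compounding, EAR = e^0.0486 − 1.
e^0.0486 = 1.049800, so EAR = 0.049800 = 4.9800%.

4.9800%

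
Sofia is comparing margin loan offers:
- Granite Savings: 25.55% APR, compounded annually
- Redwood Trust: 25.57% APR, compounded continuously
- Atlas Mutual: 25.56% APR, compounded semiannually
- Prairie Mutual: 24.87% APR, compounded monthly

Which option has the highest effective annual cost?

Granite Savings: compounded annually, EAR = 25.550%
Redwood Trust: e^0.2557 − 1 = 29.137%
Atlas Mutual: (1 + 0.2556/2)^2 − 1 = 27.193%
Prairie Mutual: (1 + 0.2487/12)^12 − 1 = 27.910%
The highest effective annual rate is Redwood Trust at 29.137%.

Redwood Trust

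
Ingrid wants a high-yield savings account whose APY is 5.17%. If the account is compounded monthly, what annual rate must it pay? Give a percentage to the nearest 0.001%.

(1 + r/12)^12 − 1 = 0.0517, so 1 + r/12 = 1.0517^(1/12).
r/12 = 0.004209, so r = 0.050514 = 5.051%.

5.051%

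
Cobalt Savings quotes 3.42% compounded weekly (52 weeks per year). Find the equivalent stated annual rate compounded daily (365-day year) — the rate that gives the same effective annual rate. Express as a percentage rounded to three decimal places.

3.419%

EAR = (1 + 0.0342/52)^52 − 1 = 0.034780.
Solve (1 + r/365)^365 = 1.034780: r/365 = 1.034780^(1/365) − 1 = 0.000094, so r = 0.034190 = 3.419%.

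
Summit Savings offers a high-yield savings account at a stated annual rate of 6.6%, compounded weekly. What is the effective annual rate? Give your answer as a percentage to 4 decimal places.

EAR = (1 + 0.066/52)^52 − 1.
= (1 + 0.001269)^52 − 1 = 1.068182 − 1 = 6.8182%.

6.8182%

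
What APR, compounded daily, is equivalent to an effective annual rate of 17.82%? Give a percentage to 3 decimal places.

(1 + r/365)^365 − 1 = 0.1782, so 1 + r/365 = 1.1782^(1/365).
r/365 = 0.000449, so r = 0.164025 = 16.402%.

16.402%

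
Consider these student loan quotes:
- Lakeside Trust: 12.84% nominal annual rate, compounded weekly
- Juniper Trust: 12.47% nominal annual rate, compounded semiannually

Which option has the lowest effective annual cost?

Juniper Trust

Lakeside Trust: (1 + 0.1284/52)^52 − 1 = 13.683%
Juniper Trust: (1 + 0.1247/2)^2 − 1 = 12.859%
The lowest effective annual rate is Juniper Trust at 12.859%.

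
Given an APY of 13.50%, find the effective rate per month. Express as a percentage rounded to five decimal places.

1.06086%

The per-month rate i satisfies (1 + i)^12 = 1 + 0.1350.
i = 1.1350^(1/12) − 1 = 0.0106086 = 1.06086%.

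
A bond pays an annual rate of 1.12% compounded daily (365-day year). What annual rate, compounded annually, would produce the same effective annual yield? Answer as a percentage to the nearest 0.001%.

1.126%

EAR = (1 + 0.0112/365)^365 − 1 = 0.011263.
Compounded annually, the equivalent nominal rate is the EAR itself: 1.126%.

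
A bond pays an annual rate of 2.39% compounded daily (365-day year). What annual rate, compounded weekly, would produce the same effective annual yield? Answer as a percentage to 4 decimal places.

EAR = (1 + 0.0239/365)^365 − 1 = 0.024187.
Solve (1 + r/52)^52 = 1.024187: r/52 = 1.024187^(1/52) − 1 = 0.000460, so r = 0.023905 = 2.3905%.

2.3905%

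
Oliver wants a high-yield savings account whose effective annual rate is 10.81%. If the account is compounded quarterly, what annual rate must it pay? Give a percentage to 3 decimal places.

(1 + r/4)^4 − 1 = 0.1081, so 1 + r/4 = 1.1081^(1/4).
r/4 = 0.025994, so r = 0.103975 = 10.398%.

10.398%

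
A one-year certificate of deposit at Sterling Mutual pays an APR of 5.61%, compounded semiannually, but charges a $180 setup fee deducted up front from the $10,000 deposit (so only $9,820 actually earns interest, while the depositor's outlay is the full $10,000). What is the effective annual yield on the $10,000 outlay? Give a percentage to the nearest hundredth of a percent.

Value after one year: 9,820 × (1 + 0.0561/2)^2 = 9,820 × 1.056887 = $10,378.63.
Effective yield on the $10,000 outlay: 10,378.63 / 10,000 − 1 = 0.037863 = 3.79%.

3.79%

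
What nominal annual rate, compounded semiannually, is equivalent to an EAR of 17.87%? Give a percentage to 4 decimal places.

17.1359%

(1 + r/2)^2 − 1 = 0.1787, so 1 + r/2 = 1.1787^(1/2).
r/2 = 0.085680, so r = 0.171359 = 17.1359%.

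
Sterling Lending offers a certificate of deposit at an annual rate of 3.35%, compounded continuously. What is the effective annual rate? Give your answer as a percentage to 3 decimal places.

With continuous compounding, EAR = e^0.0335 − 1.
e^0.0335 = 1.034067, so EAR = 0.034067 = 3.407%.

3.407%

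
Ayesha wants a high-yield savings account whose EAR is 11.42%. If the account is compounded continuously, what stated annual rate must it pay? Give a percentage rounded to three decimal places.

Continuous: nominal r satisfies e^r − 1 = 0.1142.
r = ln(1 + 0.1142) = ln(1.1142) = 0.108137 = 10.814%.

10.814%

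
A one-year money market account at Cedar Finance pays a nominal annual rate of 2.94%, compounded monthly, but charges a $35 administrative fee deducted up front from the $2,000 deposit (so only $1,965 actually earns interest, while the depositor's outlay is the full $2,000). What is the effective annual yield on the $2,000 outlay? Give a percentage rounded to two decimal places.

1.18%

Value after one year: 1,965 × (1 + 0.0294/12)^12 = 1,965 × 1.029799 = $2,023.56.
Effective yield on the $2,000 outlay: 2,023.56 / 2,000 − 1 = 0.011778 = 1.18%.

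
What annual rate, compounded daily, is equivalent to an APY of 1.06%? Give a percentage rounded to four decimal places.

1.0544%

(1 + r/365)^365 − 1 = 0.0106, so 1 + r/365 = 1.0106^(1/365).
r/365 = 0.000029, so r = 0.010544 = 1.0544%.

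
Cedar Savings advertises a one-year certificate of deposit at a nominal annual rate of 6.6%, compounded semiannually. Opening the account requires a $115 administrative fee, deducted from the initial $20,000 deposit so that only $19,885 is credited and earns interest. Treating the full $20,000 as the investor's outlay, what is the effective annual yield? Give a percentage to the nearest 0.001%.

6.095%

Value after one year: 19,885 × (1 + 0.066/2)^2 = 19,885 × 1.067089 = $21,219.06.
Effective yield on the $20,000 outlay: 21,219.06 / 20,000 − 1 = 0.060953 = 6.095%.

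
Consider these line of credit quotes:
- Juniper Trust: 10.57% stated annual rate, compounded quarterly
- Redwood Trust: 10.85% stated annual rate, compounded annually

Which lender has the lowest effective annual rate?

Redwood Trust

Juniper Trust: (1 + 0.1057/4)^4 − 1 = 10.996%
Redwood Trust: compounded annually, EAR = 10.850%
The lowest effective annual rate is Redwood Trust at 10.850%.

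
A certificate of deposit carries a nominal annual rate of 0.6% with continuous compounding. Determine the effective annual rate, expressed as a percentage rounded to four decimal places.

With continuous compounding, EAR = e^0.006 − 1.
e^0.006 = 1.006018, so EAR = 0.006018 = 0.6018%.

0.6018%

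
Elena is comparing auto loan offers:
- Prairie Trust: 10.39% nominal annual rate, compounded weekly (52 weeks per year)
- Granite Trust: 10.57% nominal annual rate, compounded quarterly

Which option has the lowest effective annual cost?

Prairie Trust

Prairie Trust: (1 + 0.1039/52)^52 − 1 = 10.937%
Granite Trust: (1 + 0.1057/4)^4 − 1 = 10.996%
The lowest effective annual rate is Prairie Trust at 10.937%.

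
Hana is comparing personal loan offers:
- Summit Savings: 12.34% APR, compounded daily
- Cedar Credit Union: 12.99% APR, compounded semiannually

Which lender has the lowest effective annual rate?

Summit Savings: (1 + 0.1234/365)^365 − 1 = 13.131%
Cedar Credit Union: (1 + 0.1299/2)^2 − 1 = 13.412%
The lowest effective annual rate is Summit Savings at 13.131%.

Summit Savings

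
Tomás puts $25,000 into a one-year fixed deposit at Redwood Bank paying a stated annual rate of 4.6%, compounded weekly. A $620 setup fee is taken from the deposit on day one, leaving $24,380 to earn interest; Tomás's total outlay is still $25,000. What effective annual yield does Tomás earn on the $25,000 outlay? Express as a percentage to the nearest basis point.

Value after one year: 24,380 × (1 + 0.046/52)^52 = 24,380 × 1.047053 = $25,527.16.
Effective yield on the $25,000 outlay: 25,527.16 / 25,000 − 1 = 0.021086 = 2.11%.

2.11%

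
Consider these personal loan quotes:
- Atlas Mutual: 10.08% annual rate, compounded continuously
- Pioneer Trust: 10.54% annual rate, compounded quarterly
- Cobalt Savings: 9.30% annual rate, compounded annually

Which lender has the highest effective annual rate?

Atlas Mutual: e^0.1008 − 1 = 10.606%
Pioneer Trust: (1 + 0.1054/4)^4 − 1 = 10.964%
Cobalt Savings: compounded annually, EAR = 9.300%
The highest effective annual rate is Pioneer Trust at 10.964%.

Pioneer Trust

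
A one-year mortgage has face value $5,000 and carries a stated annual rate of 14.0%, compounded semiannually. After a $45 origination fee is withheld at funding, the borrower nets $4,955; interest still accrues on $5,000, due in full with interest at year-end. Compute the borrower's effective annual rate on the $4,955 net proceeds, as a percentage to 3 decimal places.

15.530%

Amount owed after one year: 5,000 × (1 + 0.140/2)^2 = 5,000 × 1.144900 = $5,724.50.
Effective rate on net proceeds: 5,724.50 / 4,955 − 1 = 0.155298 = 15.530%.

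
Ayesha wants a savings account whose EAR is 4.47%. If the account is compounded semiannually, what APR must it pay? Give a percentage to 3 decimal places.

4.421%

(1 + r/2)^2 − 1 = 0.0447, so 1 + r/2 = 1.0447^(1/2).
r/2 = 0.022106, so r = 0.044211 = 4.421%.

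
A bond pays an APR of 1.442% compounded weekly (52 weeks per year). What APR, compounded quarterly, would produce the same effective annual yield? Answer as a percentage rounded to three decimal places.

EAR = (1 + 0.01442/52)^52 − 1 = 0.014522.
Solve (1 + r/4)^4 = 1.014522: r/4 = 1.014522^(1/4) − 1 = 0.003611, so r = 0.014444 = 1.444%.

1.444%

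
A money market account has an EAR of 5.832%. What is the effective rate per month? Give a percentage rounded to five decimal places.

The per-month rate i satisfies (1 + i)^12 = 1 + 0.05832.
i = 1.05832^(1/12) − 1 = 0.0047347 = 0.47347%.

0.47347%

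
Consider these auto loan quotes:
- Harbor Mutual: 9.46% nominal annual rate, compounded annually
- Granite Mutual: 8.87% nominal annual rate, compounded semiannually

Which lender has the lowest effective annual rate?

Granite Mutual

Harbor Mutual: compounded annually, EAR = 9.460%
Granite Mutual: (1 + 0.0887/2)^2 − 1 = 9.067%
The lowest effective annual rate is Granite Mutual at 9.067%.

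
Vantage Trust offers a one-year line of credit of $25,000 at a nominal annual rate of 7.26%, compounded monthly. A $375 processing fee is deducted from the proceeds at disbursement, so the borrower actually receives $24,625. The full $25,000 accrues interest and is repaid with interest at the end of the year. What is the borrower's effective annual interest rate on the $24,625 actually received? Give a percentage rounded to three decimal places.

Amount owed after one year: 25,000 × (1 + 0.0726/12)^12 = 25,000 × 1.075065 = $26,876.63.
Effective rate on net proceeds: 26,876.63 / 24,625 − 1 = 0.091437 = 9.144%.

9.144%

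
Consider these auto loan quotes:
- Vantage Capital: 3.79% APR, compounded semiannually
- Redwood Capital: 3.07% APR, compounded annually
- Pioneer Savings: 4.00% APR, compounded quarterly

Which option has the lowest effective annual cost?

Redwood Capital

Vantage Capital: (1 + 0.0379/2)^2 − 1 = 3.826%
Redwood Capital: compounded annually, EAR = 3.070%
Pioneer Savings: (1 + 0.0400/4)^4 − 1 = 4.060%
The lowest effective annual rate is Redwood Capital at 3.070%.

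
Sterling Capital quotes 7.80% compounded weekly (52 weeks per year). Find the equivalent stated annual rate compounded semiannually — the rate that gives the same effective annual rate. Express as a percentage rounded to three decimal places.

EAR = (1 + 0.0780/52)^52 − 1 = 0.081059.
Solve (1 + r/2)^2 = 1.081059: r/2 = 1.081059^(1/2) − 1 = 0.039740, so r = 0.079480 = 7.948%.

7.948%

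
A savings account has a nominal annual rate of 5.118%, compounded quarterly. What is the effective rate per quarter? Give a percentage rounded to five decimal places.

With a nominal annual rate compounded quarterly, the periodic rate is the nominal rate divided by 4.
i = 0.05118 / 4 = 0.0127950 = 1.27950%.

1.27950%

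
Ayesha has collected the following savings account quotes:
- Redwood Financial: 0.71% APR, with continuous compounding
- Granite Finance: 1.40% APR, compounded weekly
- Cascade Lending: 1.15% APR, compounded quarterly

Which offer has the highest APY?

Redwood Financial: e^0.0071 − 1 = 0.713%
Granite Finance: (1 + 0.0140/52)^52 − 1 = 1.410%
Cascade Lending: (1 + 0.0115/4)^4 − 1 = 1.155%
The highest effective annual rate is Granite Finance at 1.410%.

Granite Finance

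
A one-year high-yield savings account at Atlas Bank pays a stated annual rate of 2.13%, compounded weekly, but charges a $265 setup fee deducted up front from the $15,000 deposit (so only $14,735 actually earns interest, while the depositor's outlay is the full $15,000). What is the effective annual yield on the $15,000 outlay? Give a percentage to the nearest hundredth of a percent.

Value after one year: 14,735 × (1 + 0.0213/52)^52 = 14,735 × 1.021524 = $15,052.16.
Effective yield on the $15,000 outlay: 15,052.16 / 15,000 − 1 = 0.003477 = 0.35%.

0.35%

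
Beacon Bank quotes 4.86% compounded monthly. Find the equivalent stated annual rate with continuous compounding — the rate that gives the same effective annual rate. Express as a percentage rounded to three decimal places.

4.850%

EAR = (1 + 0.0486/12)^12 − 1 = 0.049697.
Equivalent continuous rate: r = ln(1 + 0.049697) = 0.048502 = 4.850%.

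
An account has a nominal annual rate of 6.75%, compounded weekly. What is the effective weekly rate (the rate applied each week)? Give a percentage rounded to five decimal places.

0.12981%

With a nominal annual rate compounded weekly, the periodic rate is the nominal rate divided by 52.
i = 0.0675 / 52 = 0.0012981 = 0.12981%.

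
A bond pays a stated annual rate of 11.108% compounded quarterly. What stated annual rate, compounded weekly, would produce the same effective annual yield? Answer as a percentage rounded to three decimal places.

EAR = (1 + 0.11108/4)^4 − 1 = 0.115793.
Solve (1 + r/52)^52 = 1.115793: r/52 = 1.115793^(1/52) − 1 = 0.002109, so r = 0.109681 = 10.968%.

10.968%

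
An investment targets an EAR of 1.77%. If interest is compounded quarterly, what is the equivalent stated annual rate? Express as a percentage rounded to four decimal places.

1.7584%

(1 + r/4)^4 − 1 = 0.0177, so 1 + r/4 = 1.0177^(1/4).
r/4 = 0.004396, so r = 0.017584 = 1.7584%.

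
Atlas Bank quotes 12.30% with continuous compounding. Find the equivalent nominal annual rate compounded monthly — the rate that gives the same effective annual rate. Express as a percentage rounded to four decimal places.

EAR under continuous compounding: e^0.1230 − 1 = 0.130884.
Solve (1 + r/12)^12 = 1.130884: r/12 = 1.130884^(1/12) − 1 = 0.010303, so r = 0.123633 = 12.3633%.

12.3633%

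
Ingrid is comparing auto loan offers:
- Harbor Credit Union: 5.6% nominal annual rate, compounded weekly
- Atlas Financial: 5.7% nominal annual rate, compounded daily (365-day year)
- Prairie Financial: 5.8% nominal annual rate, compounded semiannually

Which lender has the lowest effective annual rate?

Harbor Credit Union: (1 + 0.056/52)^52 − 1 = 5.757%
Atlas Financial: (1 + 0.057/365)^365 − 1 = 5.865%
Prairie Financial: (1 + 0.058/2)^2 − 1 = 5.884%
The lowest effective annual rate is Harbor Credit Union at 5.757%.

Harbor Credit Union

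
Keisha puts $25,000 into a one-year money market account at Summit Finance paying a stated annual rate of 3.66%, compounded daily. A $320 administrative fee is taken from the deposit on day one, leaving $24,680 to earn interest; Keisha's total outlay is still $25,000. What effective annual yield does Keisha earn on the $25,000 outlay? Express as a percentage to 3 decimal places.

Value after one year: 24,680 × (1 + 0.0366/365)^365 = 24,680 × 1.037276 = $25,599.97.
Effective yield on the $25,000 outlay: 25,599.97 / 25,000 − 1 = 0.023999 = 2.400%.

2.400%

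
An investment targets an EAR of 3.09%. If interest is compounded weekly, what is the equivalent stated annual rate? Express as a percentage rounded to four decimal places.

3.0441%

(1 + r/52)^52 − 1 = 0.0309, so 1 + r/52 = 1.0309^(1/52).
r/52 = 0.000585, so r = 0.030441 = 3.0441%.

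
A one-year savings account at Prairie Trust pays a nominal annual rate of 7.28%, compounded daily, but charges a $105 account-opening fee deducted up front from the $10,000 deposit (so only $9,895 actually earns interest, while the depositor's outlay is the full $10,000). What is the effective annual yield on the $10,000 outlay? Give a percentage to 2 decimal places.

Value after one year: 9,895 × (1 + 0.0728/365)^365 = 9,895 × 1.075508 = $10,642.15.
Effective yield on the $10,000 outlay: 10,642.15 / 10,000 − 1 = 0.064215 = 6.42%.

6.42%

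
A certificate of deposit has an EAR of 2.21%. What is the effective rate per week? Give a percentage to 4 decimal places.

0.0420%

The per-week rate i satisfies (1 + i)^52 = 1 + 0.0221.
i = 1.0221^(1/52) − 1 = 0.0004205 = 0.0420%.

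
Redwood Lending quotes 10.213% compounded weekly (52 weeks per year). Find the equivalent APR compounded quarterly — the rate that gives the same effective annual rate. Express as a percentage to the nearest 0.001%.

EAR = (1 + 0.10213/52)^52 − 1 = 0.107417.
Solve (1 + r/4)^4 = 1.107417: r/4 = 1.107417^(1/4) − 1 = 0.025836, so r = 0.103342 = 10.334%.

10.334%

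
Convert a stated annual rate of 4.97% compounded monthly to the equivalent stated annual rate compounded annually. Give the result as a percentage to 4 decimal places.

EAR = (1 + 0.0497/12)^12 − 1 = 0.050848.
Compounded annually, the equivalent nominal rate is the EAR itself: 5.0848%.

5.0848%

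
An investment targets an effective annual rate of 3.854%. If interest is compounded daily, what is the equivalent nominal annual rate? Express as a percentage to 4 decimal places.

3.7818%

(1 + r/365)^365 − 1 = 0.03854, so 1 + r/365 = 1.03854^(1/365).
r/365 = 0.000104, so r = 0.037818 = 3.7818%.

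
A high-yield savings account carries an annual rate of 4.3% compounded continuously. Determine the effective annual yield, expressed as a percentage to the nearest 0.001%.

With continuous compounding, EAR = e^0.043 − 1.
e^0.043 = 1.043938, so EAR = 0.043938 = 4.394%.

4.394%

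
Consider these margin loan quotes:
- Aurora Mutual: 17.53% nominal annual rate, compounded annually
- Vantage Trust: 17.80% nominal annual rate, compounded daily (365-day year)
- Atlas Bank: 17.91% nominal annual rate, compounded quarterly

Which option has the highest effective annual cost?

Vantage Trust

Aurora Mutual: compounded annually, EAR = 17.530%
Vantage Trust: (1 + 0.1780/365)^365 − 1 = 19.477%
Atlas Bank: (1 + 0.1791/4)^4 − 1 = 19.149%
The highest effective annual rate is Vantage Trust at 19.477%.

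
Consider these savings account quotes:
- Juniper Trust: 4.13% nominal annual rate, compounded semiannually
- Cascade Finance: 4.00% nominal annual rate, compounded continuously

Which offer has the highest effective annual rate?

Juniper Trust: (1 + 0.0413/2)^2 − 1 = 4.173%
Cascade Finance: e^0.0400 − 1 = 4.081%
The highest effective annual rate is Juniper Trust at 4.173%.

Juniper Trust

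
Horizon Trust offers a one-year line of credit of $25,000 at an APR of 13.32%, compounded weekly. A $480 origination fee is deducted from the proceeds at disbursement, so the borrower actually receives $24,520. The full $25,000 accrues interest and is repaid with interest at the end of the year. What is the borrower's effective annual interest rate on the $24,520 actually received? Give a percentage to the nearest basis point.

16.46%

Amount owed after one year: 25,000 × (1 + 0.1332/52)^52 = 25,000 × 1.142284 = $28,557.10.
Effective rate on net proceeds: 28,557.10 / 24,520 − 1 = 0.164645 = 16.46%.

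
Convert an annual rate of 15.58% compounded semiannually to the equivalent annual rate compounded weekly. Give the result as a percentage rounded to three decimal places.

EAR = (1 + 0.1558/2)^2 − 1 = 0.161868.
Solve (1 + r/52)^52 = 1.161868: r/52 = 1.161868^(1/52) − 1 = 0.002889, so r = 0.150246 = 15.025%.

15.025%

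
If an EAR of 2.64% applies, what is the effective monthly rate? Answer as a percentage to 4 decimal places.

0.2174%

The per-month rate i satisfies (1 + i)^12 = 1 + 0.0264.
i = 1.0264^(1/12) − 1 = 0.0021738 = 0.2174%.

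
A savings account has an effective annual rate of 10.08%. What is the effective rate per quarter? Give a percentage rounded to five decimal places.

The per-quarter rate i satisfies (1 + i)^4 = 1 + 0.1008.
i = 1.1008^(1/4) − 1 = 0.0242998 = 2.42998%.

2.42998%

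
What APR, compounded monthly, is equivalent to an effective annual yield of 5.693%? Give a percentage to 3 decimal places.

(1 + r/12)^12 − 1 = 0.05693, so 1 + r/12 = 1.05693^(1/12).
r/12 = 0.004625, so r = 0.055496 = 5.550%.

5.550%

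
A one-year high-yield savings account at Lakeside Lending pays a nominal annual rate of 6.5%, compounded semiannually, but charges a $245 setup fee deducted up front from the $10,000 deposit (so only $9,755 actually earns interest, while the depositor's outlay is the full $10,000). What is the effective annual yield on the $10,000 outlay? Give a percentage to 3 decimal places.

Value after one year: 9,755 × (1 + 0.065/2)^2 = 9,755 × 1.066056 = $10,399.38.
Effective yield on the $10,000 outlay: 10,399.38 / 10,000 − 1 = 0.039938 = 3.994%.

3.994%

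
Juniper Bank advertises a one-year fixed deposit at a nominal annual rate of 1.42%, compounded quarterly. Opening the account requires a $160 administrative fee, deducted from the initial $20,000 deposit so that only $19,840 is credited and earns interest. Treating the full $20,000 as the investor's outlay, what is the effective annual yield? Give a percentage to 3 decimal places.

Value after one year: 19,840 × (1 + 0.0142/4)^4 = 19,840 × 1.014276 = $20,123.23.
Effective yield on the $20,000 outlay: 20,123.23 / 20,000 − 1 = 0.006162 = 0.616%.

0.616%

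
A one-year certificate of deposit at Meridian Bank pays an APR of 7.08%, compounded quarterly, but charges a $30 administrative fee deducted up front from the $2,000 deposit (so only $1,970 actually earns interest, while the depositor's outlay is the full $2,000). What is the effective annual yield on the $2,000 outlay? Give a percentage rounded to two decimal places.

5.66%

Value after one year: 1,970 × (1 + 0.0708/4)^4 = 1,970 × 1.072702 = $2,113.22.
Effective yield on the $2,000 outlay: 2,113.22 / 2,000 − 1 = 0.056611 = 5.66%.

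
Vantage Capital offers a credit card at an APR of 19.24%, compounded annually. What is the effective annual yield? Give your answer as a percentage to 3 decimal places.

Annual compounding means the effective rate equals the nominal rate: 19.240%.

19.240%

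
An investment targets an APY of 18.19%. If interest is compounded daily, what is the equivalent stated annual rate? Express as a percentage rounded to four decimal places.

(1 + r/365)^365 − 1 = 0.1819, so 1 + r/365 = 1.1819^(1/365).
r/365 = 0.000458, so r = 0.167162 = 16.7162%.

16.7162%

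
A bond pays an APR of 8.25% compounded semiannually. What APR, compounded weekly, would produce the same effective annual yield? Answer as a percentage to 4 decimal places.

EAR = (1 + 0.0825/2)^2 − 1 = 0.084202.
Solve (1 + r/52)^52 = 1.084202: r/52 = 1.084202^(1/52) − 1 = 0.001556, so r = 0.080907 = 8.0907%.

8.0907%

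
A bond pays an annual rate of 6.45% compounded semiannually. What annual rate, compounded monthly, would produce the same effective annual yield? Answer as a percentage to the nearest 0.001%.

6.365%

EAR = (1 + 0.0645/2)^2 − 1 = 0.065540.
Solve (1 + r/12)^12 = 1.065540: r/12 = 1.065540^(1/12) − 1 = 0.005304, so r = 0.063650 = 6.365%.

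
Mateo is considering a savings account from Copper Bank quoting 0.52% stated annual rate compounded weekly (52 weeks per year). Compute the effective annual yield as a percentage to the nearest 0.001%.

0.521%

EAR = (1 + 0.0052/52)^52 − 1.
= (1 + 0.000100)^52 − 1 = 1.005213 − 1 = 0.521%.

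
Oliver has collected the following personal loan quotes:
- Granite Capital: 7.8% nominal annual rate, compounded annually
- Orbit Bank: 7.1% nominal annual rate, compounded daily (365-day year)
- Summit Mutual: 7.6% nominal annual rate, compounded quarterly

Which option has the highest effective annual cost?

Summit Mutual

Granite Capital: compounded annually, EAR = 7.800%
Orbit Bank: (1 + 0.071/365)^365 − 1 = 7.357%
Summit Mutual: (1 + 0.076/4)^4 − 1 = 7.819%
The highest effective annual rate is Summit Mutual at 7.819%.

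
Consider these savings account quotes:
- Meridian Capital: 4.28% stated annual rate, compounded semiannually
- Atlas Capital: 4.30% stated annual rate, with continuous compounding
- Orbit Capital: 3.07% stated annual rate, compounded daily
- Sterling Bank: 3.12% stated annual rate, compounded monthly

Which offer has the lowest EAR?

Meridian Capital: (1 + 0.0428/2)^2 − 1 = 4.326%
Atlas Capital: e^0.0430 − 1 = 4.394%
Orbit Capital: (1 + 0.0307/365)^365 − 1 = 3.117%
Sterling Bank: (1 + 0.0312/12)^12 − 1 = 3.165%
The lowest effective annual rate is Orbit Capital at 3.117%.

Orbit Capital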